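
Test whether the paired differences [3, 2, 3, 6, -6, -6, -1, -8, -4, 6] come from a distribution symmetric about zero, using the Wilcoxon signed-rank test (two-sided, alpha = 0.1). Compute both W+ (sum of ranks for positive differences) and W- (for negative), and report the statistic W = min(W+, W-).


Step 1: Drop any zero differences (none here) and take |d_i|.
|d| = [3, 2, 3, 6, 6, 6, 1, 8, 4, 6]
Step 2: Midrank |d_i| (ties get averaged ranks).
ranks: |3|->3.5, |2|->2, |3|->3.5, |6|->7.5, |6|->7.5, |6|->7.5, |1|->1, |8|->10, |4|->5, |6|->7.5
Step 3: Attach original signs; sum ranks with positive sign and with negative sign.
W+ = 3.5 + 2 + 3.5 + 7.5 + 7.5 = 24
W- = 7.5 + 7.5 + 1 + 10 + 5 = 31
(Check: W+ + W- = 55 should equal n(n+1)/2 = 55.)
Step 4: Test statistic W = min(W+, W-) = 24.
Step 5: Ties in |d|, so use the tie-corrected normal approximation.
        E[W] = n(n+1)/4 = 10*11/4 = 27.5.
        Tie groups: |d|=3 (t=2), |d|=6 (t=4); sum(t^3 - t) = 66.
        Var[W] = n(n+1)(2n+1)/24 - sum(t^3-t)/48 = 2310/24 - 66/48 = 94.875.
        z = (W - E[W]) / sqrt(Var[W]) = (24 - 27.5) / 9.7404 = -0.3593.
        Two-sided p = 2*Phi(z) = 0.719349.
Step 6: alpha = 0.1. fail to reject H0.

W+ = 24, W- = 31, W = min = 24, p = 0.719349, fail to reject H0.


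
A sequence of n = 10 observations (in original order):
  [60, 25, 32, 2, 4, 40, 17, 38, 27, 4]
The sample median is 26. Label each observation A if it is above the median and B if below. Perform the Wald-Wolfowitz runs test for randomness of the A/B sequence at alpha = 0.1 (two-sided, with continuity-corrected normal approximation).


Step 1: Compute median = 26; label A = above, B = below.
Labels in order: ABABBABAAB  (n_A = 5, n_B = 5)
Step 2: Count runs R = 8.
Step 3: Under H0 (random ordering), E[R] = 2*n_A*n_B/(n_A+n_B) + 1 = 2*5*5/10 + 1 = 6.0000.
        Var[R] = 2*n_A*n_B*(2*n_A*n_B - n_A - n_B) / ((n_A+n_B)^2 * (n_A+n_B-1)) = 2000/900 = 2.2222.
        SD[R] = 1.4907.
Step 4: Continuity-corrected z = (R - 0.5 - E[R]) / SD[R] = (8 - 0.5 - 6.0000) / 1.4907 = 1.0062.
Step 5: Two-sided p-value via normal approximation = 2*(1 - Phi(|z|)) = 0.314305.
Step 6: alpha = 0.1. fail to reject H0.

R = 8, z = 1.0062, p = 0.314305, fail to reject H0.


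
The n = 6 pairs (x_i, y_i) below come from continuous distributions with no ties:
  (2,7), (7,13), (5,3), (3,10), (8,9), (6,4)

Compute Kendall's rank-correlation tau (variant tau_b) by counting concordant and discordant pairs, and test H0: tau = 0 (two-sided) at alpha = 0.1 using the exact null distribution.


Step 1: Enumerate the 15 unordered pairs (i,j) with i<j and classify each by sign(x_j-x_i) * sign(y_j-y_i).
  (1,2):dx=+5,dy=+6->C; (1,3):dx=+3,dy=-4->D; (1,4):dx=+1,dy=+3->C; (1,5):dx=+6,dy=+2->C
  (1,6):dx=+4,dy=-3->D; (2,3):dx=-2,dy=-10->C; (2,4):dx=-4,dy=-3->C; (2,5):dx=+1,dy=-4->D
  (2,6):dx=-1,dy=-9->C; (3,4):dx=-2,dy=+7->D; (3,5):dx=+3,dy=+6->C; (3,6):dx=+1,dy=+1->C
  (4,5):dx=+5,dy=-1->D; (4,6):dx=+3,dy=-6->D; (5,6):dx=-2,dy=-5->C
Step 2: C = 9, D = 6, total pairs = 15.
Step 3: tau = (C - D)/(n(n-1)/2) = (9 - 6)/15 = 0.200000.
Step 4: Exact two-sided p-value (enumerate n! = 720 permutations of y under H0): p = 0.719444.
Step 5: alpha = 0.1. fail to reject H0.

tau_b = 0.2000 (C=9, D=6), p = 0.719444, fail to reject H0.


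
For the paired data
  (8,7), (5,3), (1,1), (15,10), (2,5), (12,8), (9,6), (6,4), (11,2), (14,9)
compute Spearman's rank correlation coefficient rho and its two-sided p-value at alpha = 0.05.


Step 1: Rank x and y separately (midranks; no ties here).
rank(x): 8->5, 5->3, 1->1, 15->10, 2->2, 12->8, 9->6, 6->4, 11->7, 14->9
rank(y): 7->7, 3->3, 1->1, 10->10, 5->5, 8->8, 6->6, 4->4, 2->2, 9->9
Step 2: d_i = R_x(i) - R_y(i); compute d_i^2.
  (5-7)^2=4, (3-3)^2=0, (1-1)^2=0, (10-10)^2=0, (2-5)^2=9, (8-8)^2=0, (6-6)^2=0, (4-4)^2=0, (7-2)^2=25, (9-9)^2=0
sum(d^2) = 38.
Step 3: rho = 1 - 6*38 / (10*(10^2 - 1)) = 1 - 228/990 = 0.769697.
Step 4: Under H0, t = rho * sqrt((n-2)/(1-rho^2)) = 3.4101 ~ t(8).
Step 5: Two-sided p-value from the t-distribution with 8 df = 0.009222.
Step 6: alpha = 0.05. reject H0.

rho = 0.7697, p = 0.009222, reject H0 at alpha = 0.05.


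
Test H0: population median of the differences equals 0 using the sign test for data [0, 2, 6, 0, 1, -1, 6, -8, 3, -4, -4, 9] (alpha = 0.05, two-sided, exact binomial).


Step 1: Discard zero differences. Original n = 12; n_eff = number of nonzero differences = 10.
Nonzero differences (with sign): +2, +6, +1, -1, +6, -8, +3, -4, -4, +9
Step 2: Count signs: positive = 6, negative = 4.
Step 3: Under H0: P(positive) = 0.5, so the number of positives S ~ Bin(10, 0.5).
Step 4: Two-sided exact p-value = sum of Bin(10,0.5) probabilities at or below the observed probability = 0.753906.
Step 5: alpha = 0.05. fail to reject H0.

n_eff = 10, pos = 6, neg = 4, p = 0.753906, fail to reject H0.


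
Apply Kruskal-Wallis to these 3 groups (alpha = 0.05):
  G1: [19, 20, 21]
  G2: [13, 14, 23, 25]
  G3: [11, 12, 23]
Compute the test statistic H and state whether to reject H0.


Step 1: Combine all N = 10 observations and assign midranks.
sorted (value, group, rank): (11,G3,1), (12,G3,2), (13,G2,3), (14,G2,4), (19,G1,5), (20,G1,6), (21,G1,7), (23,G2,8.5), (23,G3,8.5), (25,G2,10)
Step 2: Sum ranks within each group.
R_1 = 18 (n_1 = 3)
R_2 = 25.5 (n_2 = 4)
R_3 = 11.5 (n_3 = 3)
Step 3: H = 12/(N(N+1)) * sum(R_i^2/n_i) - 3(N+1)
     = 12/(10*11) * (18^2/3 + 25.5^2/4 + 11.5^2/3) - 3*11
     = 0.109091 * 314.646 - 33
     = 1.325000.
Step 4: Ties present; correction factor C = 1 - 6/(10^3 - 10) = 0.993939. Corrected H = 1.325000 / 0.993939 = 1.333079.
Step 5: Under H0, H ~ chi^2(2); p-value = 0.513482.
Step 6: alpha = 0.05. fail to reject H0.

H = 1.3331, df = 2, p = 0.513482, fail to reject H0.


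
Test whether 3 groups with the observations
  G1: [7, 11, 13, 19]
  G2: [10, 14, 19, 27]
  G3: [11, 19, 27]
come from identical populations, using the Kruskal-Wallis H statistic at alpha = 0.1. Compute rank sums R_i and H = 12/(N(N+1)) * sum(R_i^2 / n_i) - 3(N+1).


Step 1: Combine all N = 11 observations and assign midranks.
sorted (value, group, rank): (7,G1,1), (10,G2,2), (11,G1,3.5), (11,G3,3.5), (13,G1,5), (14,G2,6), (19,G1,8), (19,G2,8), (19,G3,8), (27,G2,10.5), (27,G3,10.5)
Step 2: Sum ranks within each group.
R_1 = 17.5 (n_1 = 4)
R_2 = 26.5 (n_2 = 4)
R_3 = 22 (n_3 = 3)
Step 3: H = 12/(N(N+1)) * sum(R_i^2/n_i) - 3(N+1)
     = 12/(11*12) * (17.5^2/4 + 26.5^2/4 + 22^2/3) - 3*12
     = 0.090909 * 413.458 - 36
     = 1.587121.
Step 4: Ties present; correction factor C = 1 - 36/(11^3 - 11) = 0.972727. Corrected H = 1.587121 / 0.972727 = 1.631620.
Step 5: Under H0, H ~ chi^2(2); p-value = 0.442281.
Step 6: alpha = 0.1. fail to reject H0.

H = 1.6316, df = 2, p = 0.442281, fail to reject H0.


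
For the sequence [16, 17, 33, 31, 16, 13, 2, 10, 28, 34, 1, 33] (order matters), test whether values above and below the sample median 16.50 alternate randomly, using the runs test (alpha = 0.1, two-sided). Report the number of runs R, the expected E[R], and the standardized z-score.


Step 1: Compute median = 16.50; label A = above, B = below.
Labels in order: BAAABBBBAABA  (n_A = 6, n_B = 6)
Step 2: Count runs R = 6.
Step 3: Under H0 (random ordering), E[R] = 2*n_A*n_B/(n_A+n_B) + 1 = 2*6*6/12 + 1 = 7.0000.
        Var[R] = 2*n_A*n_B*(2*n_A*n_B - n_A - n_B) / ((n_A+n_B)^2 * (n_A+n_B-1)) = 4320/1584 = 2.7273.
        SD[R] = 1.6514.
Step 4: Continuity-corrected z = (R + 0.5 - E[R]) / SD[R] = (6 + 0.5 - 7.0000) / 1.6514 = -0.3028.
Step 5: Two-sided p-value via normal approximation = 2*(1 - Phi(|z|)) = 0.762069.
Step 6: alpha = 0.1. fail to reject H0.

R = 6, z = -0.3028, p = 0.762069, fail to reject H0.


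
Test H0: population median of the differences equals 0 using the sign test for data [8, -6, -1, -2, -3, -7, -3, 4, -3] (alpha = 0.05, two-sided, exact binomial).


Step 1: Discard zero differences. Original n = 9; n_eff = number of nonzero differences = 9.
Nonzero differences (with sign): +8, -6, -1, -2, -3, -7, -3, +4, -3
Step 2: Count signs: positive = 2, negative = 7.
Step 3: Under H0: P(positive) = 0.5, so the number of positives S ~ Bin(9, 0.5).
Step 4: Two-sided exact p-value = sum of Bin(9,0.5) probabilities at or below the observed probability = 0.179688.
Step 5: alpha = 0.05. fail to reject H0.

n_eff = 9, pos = 2, neg = 7, p = 0.179688, fail to reject H0.


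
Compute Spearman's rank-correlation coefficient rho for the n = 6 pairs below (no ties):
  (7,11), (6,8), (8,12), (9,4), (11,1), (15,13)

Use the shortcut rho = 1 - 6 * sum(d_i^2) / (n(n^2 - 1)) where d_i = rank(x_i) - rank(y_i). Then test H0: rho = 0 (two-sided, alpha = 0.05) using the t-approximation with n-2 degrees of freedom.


Step 1: Rank x and y separately (midranks; no ties here).
rank(x): 7->2, 6->1, 8->3, 9->4, 11->5, 15->6
rank(y): 11->4, 8->3, 12->5, 4->2, 1->1, 13->6
Step 2: d_i = R_x(i) - R_y(i); compute d_i^2.
  (2-4)^2=4, (1-3)^2=4, (3-5)^2=4, (4-2)^2=4, (5-1)^2=16, (6-6)^2=0
sum(d^2) = 32.
Step 3: rho = 1 - 6*32 / (6*(6^2 - 1)) = 1 - 192/210 = 0.085714.
Step 4: Under H0, t = rho * sqrt((n-2)/(1-rho^2)) = 0.1721 ~ t(4).
Step 5: Two-sided p-value from the t-distribution with 4 df = 0.871743.
Step 6: alpha = 0.05. fail to reject H0.

rho = 0.0857, p = 0.871743, fail to reject H0 at alpha = 0.05.


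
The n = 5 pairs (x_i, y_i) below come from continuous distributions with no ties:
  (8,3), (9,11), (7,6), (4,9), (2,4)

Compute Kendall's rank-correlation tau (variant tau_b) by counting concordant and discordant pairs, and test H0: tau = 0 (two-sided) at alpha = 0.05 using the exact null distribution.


Step 1: Enumerate the 10 unordered pairs (i,j) with i<j and classify each by sign(x_j-x_i) * sign(y_j-y_i).
  (1,2):dx=+1,dy=+8->C; (1,3):dx=-1,dy=+3->D; (1,4):dx=-4,dy=+6->D; (1,5):dx=-6,dy=+1->D
  (2,3):dx=-2,dy=-5->C; (2,4):dx=-5,dy=-2->C; (2,5):dx=-7,dy=-7->C; (3,4):dx=-3,dy=+3->D
  (3,5):dx=-5,dy=-2->C; (4,5):dx=-2,dy=-5->C
Step 2: C = 6, D = 4, total pairs = 10.
Step 3: tau = (C - D)/(n(n-1)/2) = (6 - 4)/10 = 0.200000.
Step 4: Exact two-sided p-value (enumerate n! = 120 permutations of y under H0): p = 0.816667.
Step 5: alpha = 0.05. fail to reject H0.

tau_b = 0.2000 (C=6, D=4), p = 0.816667, fail to reject H0.


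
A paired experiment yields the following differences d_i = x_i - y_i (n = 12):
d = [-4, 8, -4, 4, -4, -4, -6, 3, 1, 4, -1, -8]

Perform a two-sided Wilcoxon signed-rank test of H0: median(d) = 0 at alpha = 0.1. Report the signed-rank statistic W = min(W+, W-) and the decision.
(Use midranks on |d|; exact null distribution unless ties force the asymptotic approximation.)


Step 1: Drop any zero differences (none here) and take |d_i|.
|d| = [4, 8, 4, 4, 4, 4, 6, 3, 1, 4, 1, 8]
Step 2: Midrank |d_i| (ties get averaged ranks).
ranks: |4|->6.5, |8|->11.5, |4|->6.5, |4|->6.5, |4|->6.5, |4|->6.5, |6|->10, |3|->3, |1|->1.5, |4|->6.5, |1|->1.5, |8|->11.5
Step 3: Attach original signs; sum ranks with positive sign and with negative sign.
W+ = 11.5 + 6.5 + 3 + 1.5 + 6.5 = 29
W- = 6.5 + 6.5 + 6.5 + 6.5 + 10 + 1.5 + 11.5 = 49
(Check: W+ + W- = 78 should equal n(n+1)/2 = 78.)
Step 4: Test statistic W = min(W+, W-) = 29.
Step 5: Ties in |d|, so use the tie-corrected normal approximation.
        E[W] = n(n+1)/4 = 12*13/4 = 39.
        Tie groups: |d|=1 (t=2), |d|=4 (t=6), |d|=8 (t=2); sum(t^3 - t) = 222.
        Var[W] = n(n+1)(2n+1)/24 - sum(t^3-t)/48 = 3900/24 - 222/48 = 157.875.
        z = (W - E[W]) / sqrt(Var[W]) = (29 - 39) / 12.5648 = -0.7959.
        Two-sided p = 2*Phi(z) = 0.426106.
Step 6: alpha = 0.1. fail to reject H0.

W+ = 29, W- = 49, W = min = 29, p = 0.426106, fail to reject H0.


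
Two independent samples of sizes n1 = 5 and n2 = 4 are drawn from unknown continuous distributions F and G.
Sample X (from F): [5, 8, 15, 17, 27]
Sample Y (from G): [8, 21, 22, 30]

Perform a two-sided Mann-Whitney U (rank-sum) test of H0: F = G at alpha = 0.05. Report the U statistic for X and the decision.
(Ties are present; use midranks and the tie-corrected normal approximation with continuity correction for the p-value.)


Step 1: Combine and sort all 9 observations; assign midranks.
sorted (value, group): (5,X), (8,X), (8,Y), (15,X), (17,X), (21,Y), (22,Y), (27,X), (30,Y)
ranks: 5->1, 8->2.5, 8->2.5, 15->4, 17->5, 21->6, 22->7, 27->8, 30->9
Step 2: Rank sum for X: R1 = 1 + 2.5 + 4 + 5 + 8 = 20.5.
Step 3: U_X = R1 - n1(n1+1)/2 = 20.5 - 5*6/2 = 20.5 - 15 = 5.5.
       U_Y = n1*n2 - U_X = 20 - 5.5 = 14.5.
Step 4: Ties are present, so use the tie-corrected normal approximation (with continuity correction) for the p-value.
Step 5: p-value = 0.325163; compare to alpha = 0.05. fail to reject H0.

U_X = 5.5, p = 0.325163, fail to reject H0 at alpha = 0.05.


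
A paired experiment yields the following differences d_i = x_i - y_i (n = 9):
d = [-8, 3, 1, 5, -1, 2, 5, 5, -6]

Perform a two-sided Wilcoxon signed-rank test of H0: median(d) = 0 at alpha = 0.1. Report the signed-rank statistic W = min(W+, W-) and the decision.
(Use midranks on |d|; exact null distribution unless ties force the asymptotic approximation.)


Step 1: Drop any zero differences (none here) and take |d_i|.
|d| = [8, 3, 1, 5, 1, 2, 5, 5, 6]
Step 2: Midrank |d_i| (ties get averaged ranks).
ranks: |8|->9, |3|->4, |1|->1.5, |5|->6, |1|->1.5, |2|->3, |5|->6, |5|->6, |6|->8
Step 3: Attach original signs; sum ranks with positive sign and with negative sign.
W+ = 4 + 1.5 + 6 + 3 + 6 + 6 = 26.5
W- = 9 + 1.5 + 8 = 18.5
(Check: W+ + W- = 45 should equal n(n+1)/2 = 45.)
Step 4: Test statistic W = min(W+, W-) = 18.5.
Step 5: Ties in |d|, so use the tie-corrected normal approximation.
        E[W] = n(n+1)/4 = 9*10/4 = 22.5.
        Tie groups: |d|=1 (t=2), |d|=5 (t=3); sum(t^3 - t) = 30.
        Var[W] = n(n+1)(2n+1)/24 - sum(t^3-t)/48 = 1710/24 - 30/48 = 70.625.
        z = (W - E[W]) / sqrt(Var[W]) = (18.5 - 22.5) / 8.4039 = -0.4760.
        Two-sided p = 2*Phi(z) = 0.634095.
Step 6: alpha = 0.1. fail to reject H0.

W+ = 26.5, W- = 18.5, W = min = 18.5, p = 0.634095, fail to reject H0.


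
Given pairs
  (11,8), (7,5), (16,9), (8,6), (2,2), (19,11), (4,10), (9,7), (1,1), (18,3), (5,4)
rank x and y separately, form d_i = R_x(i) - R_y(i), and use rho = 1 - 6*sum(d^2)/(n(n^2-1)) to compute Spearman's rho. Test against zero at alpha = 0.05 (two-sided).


Step 1: Rank x and y separately (midranks; no ties here).
rank(x): 11->8, 7->5, 16->9, 8->6, 2->2, 19->11, 4->3, 9->7, 1->1, 18->10, 5->4
rank(y): 8->8, 5->5, 9->9, 6->6, 2->2, 11->11, 10->10, 7->7, 1->1, 3->3, 4->4
Step 2: d_i = R_x(i) - R_y(i); compute d_i^2.
  (8-8)^2=0, (5-5)^2=0, (9-9)^2=0, (6-6)^2=0, (2-2)^2=0, (11-11)^2=0, (3-10)^2=49, (7-7)^2=0, (1-1)^2=0, (10-3)^2=49, (4-4)^2=0
sum(d^2) = 98.
Step 3: rho = 1 - 6*98 / (11*(11^2 - 1)) = 1 - 588/1320 = 0.554545.
Step 4: Under H0, t = rho * sqrt((n-2)/(1-rho^2)) = 1.9992 ~ t(9).
Step 5: Two-sided p-value from the t-distribution with 9 df = 0.076652.
Step 6: alpha = 0.05. fail to reject H0.

rho = 0.5545, p = 0.076652, fail to reject H0 at alpha = 0.05.


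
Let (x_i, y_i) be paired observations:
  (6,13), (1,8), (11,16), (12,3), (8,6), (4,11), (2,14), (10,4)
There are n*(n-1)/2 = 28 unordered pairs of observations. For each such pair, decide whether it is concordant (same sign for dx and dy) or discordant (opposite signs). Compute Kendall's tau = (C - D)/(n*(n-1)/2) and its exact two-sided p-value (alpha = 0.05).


Step 1: Enumerate the 28 unordered pairs (i,j) with i<j and classify each by sign(x_j-x_i) * sign(y_j-y_i).
  (1,2):dx=-5,dy=-5->C; (1,3):dx=+5,dy=+3->C; (1,4):dx=+6,dy=-10->D; (1,5):dx=+2,dy=-7->D
  (1,6):dx=-2,dy=-2->C; (1,7):dx=-4,dy=+1->D; (1,8):dx=+4,dy=-9->D; (2,3):dx=+10,dy=+8->C
  (2,4):dx=+11,dy=-5->D; (2,5):dx=+7,dy=-2->D; (2,6):dx=+3,dy=+3->C; (2,7):dx=+1,dy=+6->C
  (2,8):dx=+9,dy=-4->D; (3,4):dx=+1,dy=-13->D; (3,5):dx=-3,dy=-10->C; (3,6):dx=-7,dy=-5->C
  (3,7):dx=-9,dy=-2->C; (3,8):dx=-1,dy=-12->C; (4,5):dx=-4,dy=+3->D; (4,6):dx=-8,dy=+8->D
  (4,7):dx=-10,dy=+11->D; (4,8):dx=-2,dy=+1->D; (5,6):dx=-4,dy=+5->D; (5,7):dx=-6,dy=+8->D
  (5,8):dx=+2,dy=-2->D; (6,7):dx=-2,dy=+3->D; (6,8):dx=+6,dy=-7->D; (7,8):dx=+8,dy=-10->D
Step 2: C = 10, D = 18, total pairs = 28.
Step 3: tau = (C - D)/(n(n-1)/2) = (10 - 18)/28 = -0.285714.
Step 4: Exact two-sided p-value (enumerate n! = 40320 permutations of y under H0): p = 0.398760.
Step 5: alpha = 0.05. fail to reject H0.

tau_b = -0.2857 (C=10, D=18), p = 0.398760, fail to reject H0.


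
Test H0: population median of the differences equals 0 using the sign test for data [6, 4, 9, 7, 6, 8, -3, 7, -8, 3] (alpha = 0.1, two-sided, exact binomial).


Step 1: Discard zero differences. Original n = 10; n_eff = number of nonzero differences = 10.
Nonzero differences (with sign): +6, +4, +9, +7, +6, +8, -3, +7, -8, +3
Step 2: Count signs: positive = 8, negative = 2.
Step 3: Under H0: P(positive) = 0.5, so the number of positives S ~ Bin(10, 0.5).
Step 4: Two-sided exact p-value = sum of Bin(10,0.5) probabilities at or below the observed probability = 0.109375.
Step 5: alpha = 0.1. fail to reject H0.

n_eff = 10, pos = 8, neg = 2, p = 0.109375, fail to reject H0.


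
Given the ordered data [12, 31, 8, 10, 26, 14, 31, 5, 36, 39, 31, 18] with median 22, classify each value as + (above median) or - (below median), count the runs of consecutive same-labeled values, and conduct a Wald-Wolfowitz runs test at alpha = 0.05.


Step 1: Compute median = 22; label A = above, B = below.
Labels in order: BABBABABAAAB  (n_A = 6, n_B = 6)
Step 2: Count runs R = 9.
Step 3: Under H0 (random ordering), E[R] = 2*n_A*n_B/(n_A+n_B) + 1 = 2*6*6/12 + 1 = 7.0000.
        Var[R] = 2*n_A*n_B*(2*n_A*n_B - n_A - n_B) / ((n_A+n_B)^2 * (n_A+n_B-1)) = 4320/1584 = 2.7273.
        SD[R] = 1.6514.
Step 4: Continuity-corrected z = (R - 0.5 - E[R]) / SD[R] = (9 - 0.5 - 7.0000) / 1.6514 = 0.9083.
Step 5: Two-sided p-value via normal approximation = 2*(1 - Phi(|z|)) = 0.363722.
Step 6: alpha = 0.05. fail to reject H0.

R = 9, z = 0.9083, p = 0.363722, fail to reject H0.


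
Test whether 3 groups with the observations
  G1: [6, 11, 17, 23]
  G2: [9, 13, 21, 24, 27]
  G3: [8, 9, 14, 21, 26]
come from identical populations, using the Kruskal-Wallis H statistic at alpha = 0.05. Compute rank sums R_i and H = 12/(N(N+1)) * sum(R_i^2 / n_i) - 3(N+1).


Step 1: Combine all N = 14 observations and assign midranks.
sorted (value, group, rank): (6,G1,1), (8,G3,2), (9,G2,3.5), (9,G3,3.5), (11,G1,5), (13,G2,6), (14,G3,7), (17,G1,8), (21,G2,9.5), (21,G3,9.5), (23,G1,11), (24,G2,12), (26,G3,13), (27,G2,14)
Step 2: Sum ranks within each group.
R_1 = 25 (n_1 = 4)
R_2 = 45 (n_2 = 5)
R_3 = 35 (n_3 = 5)
Step 3: H = 12/(N(N+1)) * sum(R_i^2/n_i) - 3(N+1)
     = 12/(14*15) * (25^2/4 + 45^2/5 + 35^2/5) - 3*15
     = 0.057143 * 806.25 - 45
     = 1.071429.
Step 4: Ties present; correction factor C = 1 - 12/(14^3 - 14) = 0.995604. Corrected H = 1.071429 / 0.995604 = 1.076159.
Step 5: Under H0, H ~ chi^2(2); p-value = 0.583869.
Step 6: alpha = 0.05. fail to reject H0.

H = 1.0762, df = 2, p = 0.583869, fail to reject H0.


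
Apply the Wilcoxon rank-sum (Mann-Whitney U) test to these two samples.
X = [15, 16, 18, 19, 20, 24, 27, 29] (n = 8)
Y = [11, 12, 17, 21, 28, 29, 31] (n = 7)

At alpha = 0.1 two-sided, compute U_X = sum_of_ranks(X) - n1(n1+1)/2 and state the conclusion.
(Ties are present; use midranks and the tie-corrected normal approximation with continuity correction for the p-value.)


Step 1: Combine and sort all 15 observations; assign midranks.
sorted (value, group): (11,Y), (12,Y), (15,X), (16,X), (17,Y), (18,X), (19,X), (20,X), (21,Y), (24,X), (27,X), (28,Y), (29,X), (29,Y), (31,Y)
ranks: 11->1, 12->2, 15->3, 16->4, 17->5, 18->6, 19->7, 20->8, 21->9, 24->10, 27->11, 28->12, 29->13.5, 29->13.5, 31->15
Step 2: Rank sum for X: R1 = 3 + 4 + 6 + 7 + 8 + 10 + 11 + 13.5 = 62.5.
Step 3: U_X = R1 - n1(n1+1)/2 = 62.5 - 8*9/2 = 62.5 - 36 = 26.5.
       U_Y = n1*n2 - U_X = 56 - 26.5 = 29.5.
Step 4: Ties are present, so use the tie-corrected normal approximation (with continuity correction) for the p-value.
Step 5: p-value = 0.907786; compare to alpha = 0.1. fail to reject H0.

U_X = 26.5, p = 0.907786, fail to reject H0 at alpha = 0.1.


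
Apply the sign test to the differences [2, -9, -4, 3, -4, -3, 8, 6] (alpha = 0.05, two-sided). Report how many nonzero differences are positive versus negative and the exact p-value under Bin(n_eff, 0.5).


Step 1: Discard zero differences. Original n = 8; n_eff = number of nonzero differences = 8.
Nonzero differences (with sign): +2, -9, -4, +3, -4, -3, +8, +6
Step 2: Count signs: positive = 4, negative = 4.
Step 3: Under H0: P(positive) = 0.5, so the number of positives S ~ Bin(8, 0.5).
Step 4: Two-sided exact p-value = sum of Bin(8,0.5) probabilities at or below the observed probability = 1.000000.
Step 5: alpha = 0.05. fail to reject H0.

n_eff = 8, pos = 4, neg = 4, p = 1.000000, fail to reject H0.


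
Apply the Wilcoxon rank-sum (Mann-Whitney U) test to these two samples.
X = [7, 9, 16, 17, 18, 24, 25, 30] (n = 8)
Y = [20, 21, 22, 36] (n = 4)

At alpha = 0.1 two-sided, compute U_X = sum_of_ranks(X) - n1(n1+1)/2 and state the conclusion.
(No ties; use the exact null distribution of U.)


Step 1: Combine and sort all 12 observations; assign midranks.
sorted (value, group): (7,X), (9,X), (16,X), (17,X), (18,X), (20,Y), (21,Y), (22,Y), (24,X), (25,X), (30,X), (36,Y)
ranks: 7->1, 9->2, 16->3, 17->4, 18->5, 20->6, 21->7, 22->8, 24->9, 25->10, 30->11, 36->12
Step 2: Rank sum for X: R1 = 1 + 2 + 3 + 4 + 5 + 9 + 10 + 11 = 45.
Step 3: U_X = R1 - n1(n1+1)/2 = 45 - 8*9/2 = 45 - 36 = 9.
       U_Y = n1*n2 - U_X = 32 - 9 = 23.
Step 4: No ties, so the exact null distribution of U (based on enumerating the C(12,8) = 495 equally likely rank assignments) gives the two-sided p-value.
Step 5: p-value = 0.282828; compare to alpha = 0.1. fail to reject H0.

U_X = 9, p = 0.282828, fail to reject H0 at alpha = 0.1.


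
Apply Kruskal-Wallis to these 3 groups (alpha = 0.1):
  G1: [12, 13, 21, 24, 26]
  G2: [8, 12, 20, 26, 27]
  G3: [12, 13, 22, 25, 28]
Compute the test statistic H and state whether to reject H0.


Step 1: Combine all N = 15 observations and assign midranks.
sorted (value, group, rank): (8,G2,1), (12,G1,3), (12,G2,3), (12,G3,3), (13,G1,5.5), (13,G3,5.5), (20,G2,7), (21,G1,8), (22,G3,9), (24,G1,10), (25,G3,11), (26,G1,12.5), (26,G2,12.5), (27,G2,14), (28,G3,15)
Step 2: Sum ranks within each group.
R_1 = 39 (n_1 = 5)
R_2 = 37.5 (n_2 = 5)
R_3 = 43.5 (n_3 = 5)
Step 3: H = 12/(N(N+1)) * sum(R_i^2/n_i) - 3(N+1)
     = 12/(15*16) * (39^2/5 + 37.5^2/5 + 43.5^2/5) - 3*16
     = 0.050000 * 963.9 - 48
     = 0.195000.
Step 4: Ties present; correction factor C = 1 - 36/(15^3 - 15) = 0.989286. Corrected H = 0.195000 / 0.989286 = 0.197112.
Step 5: Under H0, H ~ chi^2(2); p-value = 0.906145.
Step 6: alpha = 0.1. fail to reject H0.

H = 0.1971, df = 2, p = 0.906145, fail to reject H0.


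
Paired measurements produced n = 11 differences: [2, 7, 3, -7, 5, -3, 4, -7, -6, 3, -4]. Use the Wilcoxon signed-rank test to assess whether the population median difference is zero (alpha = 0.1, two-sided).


Step 1: Drop any zero differences (none here) and take |d_i|.
|d| = [2, 7, 3, 7, 5, 3, 4, 7, 6, 3, 4]
Step 2: Midrank |d_i| (ties get averaged ranks).
ranks: |2|->1, |7|->10, |3|->3, |7|->10, |5|->7, |3|->3, |4|->5.5, |7|->10, |6|->8, |3|->3, |4|->5.5
Step 3: Attach original signs; sum ranks with positive sign and with negative sign.
W+ = 1 + 10 + 3 + 7 + 5.5 + 3 = 29.5
W- = 10 + 3 + 10 + 8 + 5.5 = 36.5
(Check: W+ + W- = 66 should equal n(n+1)/2 = 66.)
Step 4: Test statistic W = min(W+, W-) = 29.5.
Step 5: Ties in |d|, so use the tie-corrected normal approximation.
        E[W] = n(n+1)/4 = 11*12/4 = 33.
        Tie groups: |d|=3 (t=3), |d|=4 (t=2), |d|=7 (t=3); sum(t^3 - t) = 54.
        Var[W] = n(n+1)(2n+1)/24 - sum(t^3-t)/48 = 3036/24 - 54/48 = 125.375.
        z = (W - E[W]) / sqrt(Var[W]) = (29.5 - 33) / 11.1971 = -0.3126.
        Two-sided p = 2*Phi(z) = 0.754599.
Step 6: alpha = 0.1. fail to reject H0.

W+ = 29.5, W- = 36.5, W = min = 29.5, p = 0.754599, fail to reject H0.


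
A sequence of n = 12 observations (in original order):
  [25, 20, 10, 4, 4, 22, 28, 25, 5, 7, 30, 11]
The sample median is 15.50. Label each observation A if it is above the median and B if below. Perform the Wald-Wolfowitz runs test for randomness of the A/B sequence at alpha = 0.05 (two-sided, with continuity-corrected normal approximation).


Step 1: Compute median = 15.50; label A = above, B = below.
Labels in order: AABBBAAABBAB  (n_A = 6, n_B = 6)
Step 2: Count runs R = 6.
Step 3: Under H0 (random ordering), E[R] = 2*n_A*n_B/(n_A+n_B) + 1 = 2*6*6/12 + 1 = 7.0000.
        Var[R] = 2*n_A*n_B*(2*n_A*n_B - n_A - n_B) / ((n_A+n_B)^2 * (n_A+n_B-1)) = 4320/1584 = 2.7273.
        SD[R] = 1.6514.
Step 4: Continuity-corrected z = (R + 0.5 - E[R]) / SD[R] = (6 + 0.5 - 7.0000) / 1.6514 = -0.3028.
Step 5: Two-sided p-value via normal approximation = 2*(1 - Phi(|z|)) = 0.762069.
Step 6: alpha = 0.05. fail to reject H0.

R = 6, z = -0.3028, p = 0.762069, fail to reject H0.


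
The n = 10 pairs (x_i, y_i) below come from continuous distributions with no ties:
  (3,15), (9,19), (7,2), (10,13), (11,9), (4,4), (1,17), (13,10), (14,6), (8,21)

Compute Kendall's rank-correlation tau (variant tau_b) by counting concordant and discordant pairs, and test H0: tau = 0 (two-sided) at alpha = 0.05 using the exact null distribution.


Step 1: Enumerate the 45 unordered pairs (i,j) with i<j and classify each by sign(x_j-x_i) * sign(y_j-y_i).
  (1,2):dx=+6,dy=+4->C; (1,3):dx=+4,dy=-13->D; (1,4):dx=+7,dy=-2->D; (1,5):dx=+8,dy=-6->D
  (1,6):dx=+1,dy=-11->D; (1,7):dx=-2,dy=+2->D; (1,8):dx=+10,dy=-5->D; (1,9):dx=+11,dy=-9->D
  (1,10):dx=+5,dy=+6->C; (2,3):dx=-2,dy=-17->C; (2,4):dx=+1,dy=-6->D; (2,5):dx=+2,dy=-10->D
  (2,6):dx=-5,dy=-15->C; (2,7):dx=-8,dy=-2->C; (2,8):dx=+4,dy=-9->D; (2,9):dx=+5,dy=-13->D
  (2,10):dx=-1,dy=+2->D; (3,4):dx=+3,dy=+11->C; (3,5):dx=+4,dy=+7->C; (3,6):dx=-3,dy=+2->D
  (3,7):dx=-6,dy=+15->D; (3,8):dx=+6,dy=+8->C; (3,9):dx=+7,dy=+4->C; (3,10):dx=+1,dy=+19->C
  (4,5):dx=+1,dy=-4->D; (4,6):dx=-6,dy=-9->C; (4,7):dx=-9,dy=+4->D; (4,8):dx=+3,dy=-3->D
  (4,9):dx=+4,dy=-7->D; (4,10):dx=-2,dy=+8->D; (5,6):dx=-7,dy=-5->C; (5,7):dx=-10,dy=+8->D
  (5,8):dx=+2,dy=+1->C; (5,9):dx=+3,dy=-3->D; (5,10):dx=-3,dy=+12->D; (6,7):dx=-3,dy=+13->D
  (6,8):dx=+9,dy=+6->C; (6,9):dx=+10,dy=+2->C; (6,10):dx=+4,dy=+17->C; (7,8):dx=+12,dy=-7->D
  (7,9):dx=+13,dy=-11->D; (7,10):dx=+7,dy=+4->C; (8,9):dx=+1,dy=-4->D; (8,10):dx=-5,dy=+11->D
  (9,10):dx=-6,dy=+15->D
Step 2: C = 17, D = 28, total pairs = 45.
Step 3: tau = (C - D)/(n(n-1)/2) = (17 - 28)/45 = -0.244444.
Step 4: Exact two-sided p-value (enumerate n! = 3628800 permutations of y under H0): p = 0.380720.
Step 5: alpha = 0.05. fail to reject H0.

tau_b = -0.2444 (C=17, D=28), p = 0.380720, fail to reject H0.


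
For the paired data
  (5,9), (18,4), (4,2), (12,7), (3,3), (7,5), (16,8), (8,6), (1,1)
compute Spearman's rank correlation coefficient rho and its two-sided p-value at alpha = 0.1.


Step 1: Rank x and y separately (midranks; no ties here).
rank(x): 5->4, 18->9, 4->3, 12->7, 3->2, 7->5, 16->8, 8->6, 1->1
rank(y): 9->9, 4->4, 2->2, 7->7, 3->3, 5->5, 8->8, 6->6, 1->1
Step 2: d_i = R_x(i) - R_y(i); compute d_i^2.
  (4-9)^2=25, (9-4)^2=25, (3-2)^2=1, (7-7)^2=0, (2-3)^2=1, (5-5)^2=0, (8-8)^2=0, (6-6)^2=0, (1-1)^2=0
sum(d^2) = 52.
Step 3: rho = 1 - 6*52 / (9*(9^2 - 1)) = 1 - 312/720 = 0.566667.
Step 4: Under H0, t = rho * sqrt((n-2)/(1-rho^2)) = 1.8196 ~ t(7).
Step 5: Two-sided p-value from the t-distribution with 7 df = 0.111633.
Step 6: alpha = 0.1. fail to reject H0.

rho = 0.5667, p = 0.111633, fail to reject H0 at alpha = 0.1.


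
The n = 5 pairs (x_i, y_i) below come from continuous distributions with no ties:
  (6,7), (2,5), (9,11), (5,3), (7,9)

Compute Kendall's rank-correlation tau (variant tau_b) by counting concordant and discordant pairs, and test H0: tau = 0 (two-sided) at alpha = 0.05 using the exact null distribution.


Step 1: Enumerate the 10 unordered pairs (i,j) with i<j and classify each by sign(x_j-x_i) * sign(y_j-y_i).
  (1,2):dx=-4,dy=-2->C; (1,3):dx=+3,dy=+4->C; (1,4):dx=-1,dy=-4->C; (1,5):dx=+1,dy=+2->C
  (2,3):dx=+7,dy=+6->C; (2,4):dx=+3,dy=-2->D; (2,5):dx=+5,dy=+4->C; (3,4):dx=-4,dy=-8->C
  (3,5):dx=-2,dy=-2->C; (4,5):dx=+2,dy=+6->C
Step 2: C = 9, D = 1, total pairs = 10.
Step 3: tau = (C - D)/(n(n-1)/2) = (9 - 1)/10 = 0.800000.
Step 4: Exact two-sided p-value (enumerate n! = 120 permutations of y under H0): p = 0.083333.
Step 5: alpha = 0.05. fail to reject H0.

tau_b = 0.8000 (C=9, D=1), p = 0.083333, fail to reject H0.


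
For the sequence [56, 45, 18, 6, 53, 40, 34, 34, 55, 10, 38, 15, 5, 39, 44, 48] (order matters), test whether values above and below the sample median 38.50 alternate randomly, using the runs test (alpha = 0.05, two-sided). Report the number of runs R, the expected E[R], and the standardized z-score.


Step 1: Compute median = 38.50; label A = above, B = below.
Labels in order: AABBAABBABBBBAAA  (n_A = 8, n_B = 8)
Step 2: Count runs R = 7.
Step 3: Under H0 (random ordering), E[R] = 2*n_A*n_B/(n_A+n_B) + 1 = 2*8*8/16 + 1 = 9.0000.
        Var[R] = 2*n_A*n_B*(2*n_A*n_B - n_A - n_B) / ((n_A+n_B)^2 * (n_A+n_B-1)) = 14336/3840 = 3.7333.
        SD[R] = 1.9322.
Step 4: Continuity-corrected z = (R + 0.5 - E[R]) / SD[R] = (7 + 0.5 - 9.0000) / 1.9322 = -0.7763.
Step 5: Two-sided p-value via normal approximation = 2*(1 - Phi(|z|)) = 0.437558.
Step 6: alpha = 0.05. fail to reject H0.

R = 7, z = -0.7763, p = 0.437558, fail to reject H0.


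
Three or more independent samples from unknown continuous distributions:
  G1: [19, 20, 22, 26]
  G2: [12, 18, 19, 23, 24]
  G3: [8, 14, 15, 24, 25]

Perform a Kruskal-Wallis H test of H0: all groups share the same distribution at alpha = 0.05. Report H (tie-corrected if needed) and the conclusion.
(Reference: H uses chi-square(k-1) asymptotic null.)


Step 1: Combine all N = 14 observations and assign midranks.
sorted (value, group, rank): (8,G3,1), (12,G2,2), (14,G3,3), (15,G3,4), (18,G2,5), (19,G1,6.5), (19,G2,6.5), (20,G1,8), (22,G1,9), (23,G2,10), (24,G2,11.5), (24,G3,11.5), (25,G3,13), (26,G1,14)
Step 2: Sum ranks within each group.
R_1 = 37.5 (n_1 = 4)
R_2 = 35 (n_2 = 5)
R_3 = 32.5 (n_3 = 5)
Step 3: H = 12/(N(N+1)) * sum(R_i^2/n_i) - 3(N+1)
     = 12/(14*15) * (37.5^2/4 + 35^2/5 + 32.5^2/5) - 3*15
     = 0.057143 * 807.812 - 45
     = 1.160714.
Step 4: Ties present; correction factor C = 1 - 12/(14^3 - 14) = 0.995604. Corrected H = 1.160714 / 0.995604 = 1.165839.
Step 5: Under H0, H ~ chi^2(2); p-value = 0.558266.
Step 6: alpha = 0.05. fail to reject H0.

H = 1.1658, df = 2, p = 0.558266, fail to reject H0.


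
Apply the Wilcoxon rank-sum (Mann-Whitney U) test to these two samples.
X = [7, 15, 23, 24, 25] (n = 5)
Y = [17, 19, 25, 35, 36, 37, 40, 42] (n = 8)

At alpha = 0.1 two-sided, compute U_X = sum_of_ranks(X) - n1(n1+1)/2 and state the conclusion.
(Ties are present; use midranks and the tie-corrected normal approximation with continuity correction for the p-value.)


Step 1: Combine and sort all 13 observations; assign midranks.
sorted (value, group): (7,X), (15,X), (17,Y), (19,Y), (23,X), (24,X), (25,X), (25,Y), (35,Y), (36,Y), (37,Y), (40,Y), (42,Y)
ranks: 7->1, 15->2, 17->3, 19->4, 23->5, 24->6, 25->7.5, 25->7.5, 35->9, 36->10, 37->11, 40->12, 42->13
Step 2: Rank sum for X: R1 = 1 + 2 + 5 + 6 + 7.5 = 21.5.
Step 3: U_X = R1 - n1(n1+1)/2 = 21.5 - 5*6/2 = 21.5 - 15 = 6.5.
       U_Y = n1*n2 - U_X = 40 - 6.5 = 33.5.
Step 4: Ties are present, so use the tie-corrected normal approximation (with continuity correction) for the p-value.
Step 5: p-value = 0.056699; compare to alpha = 0.1. reject H0.

U_X = 6.5, p = 0.056699, reject H0 at alpha = 0.1.


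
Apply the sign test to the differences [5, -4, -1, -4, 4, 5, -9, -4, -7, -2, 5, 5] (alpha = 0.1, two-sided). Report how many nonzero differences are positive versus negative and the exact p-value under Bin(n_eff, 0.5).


Step 1: Discard zero differences. Original n = 12; n_eff = number of nonzero differences = 12.
Nonzero differences (with sign): +5, -4, -1, -4, +4, +5, -9, -4, -7, -2, +5, +5
Step 2: Count signs: positive = 5, negative = 7.
Step 3: Under H0: P(positive) = 0.5, so the number of positives S ~ Bin(12, 0.5).
Step 4: Two-sided exact p-value = sum of Bin(12,0.5) probabilities at or below the observed probability = 0.774414.
Step 5: alpha = 0.1. fail to reject H0.

n_eff = 12, pos = 5, neg = 7, p = 0.774414, fail to reject H0.


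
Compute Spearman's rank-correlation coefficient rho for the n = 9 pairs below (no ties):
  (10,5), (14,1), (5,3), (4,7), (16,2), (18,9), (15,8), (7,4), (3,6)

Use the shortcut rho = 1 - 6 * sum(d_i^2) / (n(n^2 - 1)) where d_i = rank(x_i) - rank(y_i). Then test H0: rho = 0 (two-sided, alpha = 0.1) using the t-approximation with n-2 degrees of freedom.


Step 1: Rank x and y separately (midranks; no ties here).
rank(x): 10->5, 14->6, 5->3, 4->2, 16->8, 18->9, 15->7, 7->4, 3->1
rank(y): 5->5, 1->1, 3->3, 7->7, 2->2, 9->9, 8->8, 4->4, 6->6
Step 2: d_i = R_x(i) - R_y(i); compute d_i^2.
  (5-5)^2=0, (6-1)^2=25, (3-3)^2=0, (2-7)^2=25, (8-2)^2=36, (9-9)^2=0, (7-8)^2=1, (4-4)^2=0, (1-6)^2=25
sum(d^2) = 112.
Step 3: rho = 1 - 6*112 / (9*(9^2 - 1)) = 1 - 672/720 = 0.066667.
Step 4: Under H0, t = rho * sqrt((n-2)/(1-rho^2)) = 0.1768 ~ t(7).
Step 5: Two-sided p-value from the t-distribution with 7 df = 0.864690.
Step 6: alpha = 0.1. fail to reject H0.

rho = 0.0667, p = 0.864690, fail to reject H0 at alpha = 0.1.


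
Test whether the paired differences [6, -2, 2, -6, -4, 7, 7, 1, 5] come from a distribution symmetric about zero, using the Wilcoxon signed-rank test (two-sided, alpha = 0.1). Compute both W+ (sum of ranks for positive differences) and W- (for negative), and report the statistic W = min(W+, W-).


Step 1: Drop any zero differences (none here) and take |d_i|.
|d| = [6, 2, 2, 6, 4, 7, 7, 1, 5]
Step 2: Midrank |d_i| (ties get averaged ranks).
ranks: |6|->6.5, |2|->2.5, |2|->2.5, |6|->6.5, |4|->4, |7|->8.5, |7|->8.5, |1|->1, |5|->5
Step 3: Attach original signs; sum ranks with positive sign and with negative sign.
W+ = 6.5 + 2.5 + 8.5 + 8.5 + 1 + 5 = 32
W- = 2.5 + 6.5 + 4 = 13
(Check: W+ + W- = 45 should equal n(n+1)/2 = 45.)
Step 4: Test statistic W = min(W+, W-) = 13.
Step 5: Ties in |d|, so use the tie-corrected normal approximation.
        E[W] = n(n+1)/4 = 9*10/4 = 22.5.
        Tie groups: |d|=2 (t=2), |d|=6 (t=2), |d|=7 (t=2); sum(t^3 - t) = 18.
        Var[W] = n(n+1)(2n+1)/24 - sum(t^3-t)/48 = 1710/24 - 18/48 = 70.875.
        z = (W - E[W]) / sqrt(Var[W]) = (13 - 22.5) / 8.4187 = -1.1284.
        Two-sided p = 2*Phi(z) = 0.259136.
Step 6: alpha = 0.1. fail to reject H0.

W+ = 32, W- = 13, W = min = 13, p = 0.259136, fail to reject H0.


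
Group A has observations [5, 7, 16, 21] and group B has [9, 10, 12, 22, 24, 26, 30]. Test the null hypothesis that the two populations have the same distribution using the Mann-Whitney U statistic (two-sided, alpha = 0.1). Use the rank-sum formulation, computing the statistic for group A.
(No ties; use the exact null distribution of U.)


Step 1: Combine and sort all 11 observations; assign midranks.
sorted (value, group): (5,X), (7,X), (9,Y), (10,Y), (12,Y), (16,X), (21,X), (22,Y), (24,Y), (26,Y), (30,Y)
ranks: 5->1, 7->2, 9->3, 10->4, 12->5, 16->6, 21->7, 22->8, 24->9, 26->10, 30->11
Step 2: Rank sum for X: R1 = 1 + 2 + 6 + 7 = 16.
Step 3: U_X = R1 - n1(n1+1)/2 = 16 - 4*5/2 = 16 - 10 = 6.
       U_Y = n1*n2 - U_X = 28 - 6 = 22.
Step 4: No ties, so the exact null distribution of U (based on enumerating the C(11,4) = 330 equally likely rank assignments) gives the two-sided p-value.
Step 5: p-value = 0.163636; compare to alpha = 0.1. fail to reject H0.

U_X = 6, p = 0.163636, fail to reject H0 at alpha = 0.1.


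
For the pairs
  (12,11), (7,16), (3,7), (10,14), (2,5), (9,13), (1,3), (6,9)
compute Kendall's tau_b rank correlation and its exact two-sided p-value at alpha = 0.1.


Step 1: Enumerate the 28 unordered pairs (i,j) with i<j and classify each by sign(x_j-x_i) * sign(y_j-y_i).
  (1,2):dx=-5,dy=+5->D; (1,3):dx=-9,dy=-4->C; (1,4):dx=-2,dy=+3->D; (1,5):dx=-10,dy=-6->C
  (1,6):dx=-3,dy=+2->D; (1,7):dx=-11,dy=-8->C; (1,8):dx=-6,dy=-2->C; (2,3):dx=-4,dy=-9->C
  (2,4):dx=+3,dy=-2->D; (2,5):dx=-5,dy=-11->C; (2,6):dx=+2,dy=-3->D; (2,7):dx=-6,dy=-13->C
  (2,8):dx=-1,dy=-7->C; (3,4):dx=+7,dy=+7->C; (3,5):dx=-1,dy=-2->C; (3,6):dx=+6,dy=+6->C
  (3,7):dx=-2,dy=-4->C; (3,8):dx=+3,dy=+2->C; (4,5):dx=-8,dy=-9->C; (4,6):dx=-1,dy=-1->C
  (4,7):dx=-9,dy=-11->C; (4,8):dx=-4,dy=-5->C; (5,6):dx=+7,dy=+8->C; (5,7):dx=-1,dy=-2->C
  (5,8):dx=+4,dy=+4->C; (6,7):dx=-8,dy=-10->C; (6,8):dx=-3,dy=-4->C; (7,8):dx=+5,dy=+6->C
Step 2: C = 23, D = 5, total pairs = 28.
Step 3: tau = (C - D)/(n(n-1)/2) = (23 - 5)/28 = 0.642857.
Step 4: Exact two-sided p-value (enumerate n! = 40320 permutations of y under H0): p = 0.031151.
Step 5: alpha = 0.1. reject H0.

tau_b = 0.6429 (C=23, D=5), p = 0.031151, reject H0.


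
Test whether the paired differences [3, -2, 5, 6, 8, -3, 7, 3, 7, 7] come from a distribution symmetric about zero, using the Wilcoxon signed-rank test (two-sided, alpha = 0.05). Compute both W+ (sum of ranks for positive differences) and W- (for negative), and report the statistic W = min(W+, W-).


Step 1: Drop any zero differences (none here) and take |d_i|.
|d| = [3, 2, 5, 6, 8, 3, 7, 3, 7, 7]
Step 2: Midrank |d_i| (ties get averaged ranks).
ranks: |3|->3, |2|->1, |5|->5, |6|->6, |8|->10, |3|->3, |7|->8, |3|->3, |7|->8, |7|->8
Step 3: Attach original signs; sum ranks with positive sign and with negative sign.
W+ = 3 + 5 + 6 + 10 + 8 + 3 + 8 + 8 = 51
W- = 1 + 3 = 4
(Check: W+ + W- = 55 should equal n(n+1)/2 = 55.)
Step 4: Test statistic W = min(W+, W-) = 4.
Step 5: Ties in |d|, so use the tie-corrected normal approximation.
        E[W] = n(n+1)/4 = 10*11/4 = 27.5.
        Tie groups: |d|=3 (t=3), |d|=7 (t=3); sum(t^3 - t) = 48.
        Var[W] = n(n+1)(2n+1)/24 - sum(t^3-t)/48 = 2310/24 - 48/48 = 95.25.
        z = (W - E[W]) / sqrt(Var[W]) = (4 - 27.5) / 9.7596 = -2.4079.
        Two-sided p = 2*Phi(z) = 0.016045.
Step 6: alpha = 0.05. reject H0.

W+ = 51, W- = 4, W = min = 4, p = 0.016045, reject H0.


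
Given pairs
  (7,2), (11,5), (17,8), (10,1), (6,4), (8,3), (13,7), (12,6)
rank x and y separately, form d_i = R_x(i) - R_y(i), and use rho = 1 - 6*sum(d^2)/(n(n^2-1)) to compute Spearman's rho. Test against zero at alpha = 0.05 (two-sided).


Step 1: Rank x and y separately (midranks; no ties here).
rank(x): 7->2, 11->5, 17->8, 10->4, 6->1, 8->3, 13->7, 12->6
rank(y): 2->2, 5->5, 8->8, 1->1, 4->4, 3->3, 7->7, 6->6
Step 2: d_i = R_x(i) - R_y(i); compute d_i^2.
  (2-2)^2=0, (5-5)^2=0, (8-8)^2=0, (4-1)^2=9, (1-4)^2=9, (3-3)^2=0, (7-7)^2=0, (6-6)^2=0
sum(d^2) = 18.
Step 3: rho = 1 - 6*18 / (8*(8^2 - 1)) = 1 - 108/504 = 0.785714.
Step 4: Under H0, t = rho * sqrt((n-2)/(1-rho^2)) = 3.1113 ~ t(6).
Step 5: Two-sided p-value from the t-distribution with 6 df = 0.020815.
Step 6: alpha = 0.05. reject H0.

rho = 0.7857, p = 0.020815, reject H0 at alpha = 0.05.


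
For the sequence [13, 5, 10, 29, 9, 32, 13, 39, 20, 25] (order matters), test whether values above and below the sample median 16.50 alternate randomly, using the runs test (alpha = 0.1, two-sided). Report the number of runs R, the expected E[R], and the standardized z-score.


Step 1: Compute median = 16.50; label A = above, B = below.
Labels in order: BBBABABAAA  (n_A = 5, n_B = 5)
Step 2: Count runs R = 6.
Step 3: Under H0 (random ordering), E[R] = 2*n_A*n_B/(n_A+n_B) + 1 = 2*5*5/10 + 1 = 6.0000.
        Var[R] = 2*n_A*n_B*(2*n_A*n_B - n_A - n_B) / ((n_A+n_B)^2 * (n_A+n_B-1)) = 2000/900 = 2.2222.
        SD[R] = 1.4907.
Step 4: R = E[R], so z = 0 with no continuity correction.
Step 5: Two-sided p-value via normal approximation = 2*(1 - Phi(|z|)) = 1.000000.
Step 6: alpha = 0.1. fail to reject H0.

R = 6, z = 0.0000, p = 1.000000, fail to reject H0.


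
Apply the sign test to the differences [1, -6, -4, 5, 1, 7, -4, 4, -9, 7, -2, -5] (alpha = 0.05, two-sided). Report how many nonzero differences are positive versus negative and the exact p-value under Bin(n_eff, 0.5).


Step 1: Discard zero differences. Original n = 12; n_eff = number of nonzero differences = 12.
Nonzero differences (with sign): +1, -6, -4, +5, +1, +7, -4, +4, -9, +7, -2, -5
Step 2: Count signs: positive = 6, negative = 6.
Step 3: Under H0: P(positive) = 0.5, so the number of positives S ~ Bin(12, 0.5).
Step 4: Two-sided exact p-value = sum of Bin(12,0.5) probabilities at or below the observed probability = 1.000000.
Step 5: alpha = 0.05. fail to reject H0.

n_eff = 12, pos = 6, neg = 6, p = 1.000000, fail to reject H0.
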